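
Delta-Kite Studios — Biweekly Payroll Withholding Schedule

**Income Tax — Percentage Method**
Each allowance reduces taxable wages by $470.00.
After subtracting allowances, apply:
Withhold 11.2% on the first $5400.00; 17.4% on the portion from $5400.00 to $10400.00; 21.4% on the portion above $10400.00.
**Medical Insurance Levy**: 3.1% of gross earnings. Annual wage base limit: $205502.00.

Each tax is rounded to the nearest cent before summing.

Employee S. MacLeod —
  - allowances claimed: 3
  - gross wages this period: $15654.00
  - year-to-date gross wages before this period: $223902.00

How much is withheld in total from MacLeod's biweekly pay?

$2297.42

Income Tax: taxable = $15654.00 − 3×$470.00 = $14244.00
  $1474.80 + 21.4% × ($14244.00 − $10400.00) = $1474.80 + 21.4% × $3844.00 = $2297.42
Medical Insurance Levy: YTD $223902.00 ≥ cap $205502.00 → $0.00
Total: $2297.42 + $0.00 = $2297.42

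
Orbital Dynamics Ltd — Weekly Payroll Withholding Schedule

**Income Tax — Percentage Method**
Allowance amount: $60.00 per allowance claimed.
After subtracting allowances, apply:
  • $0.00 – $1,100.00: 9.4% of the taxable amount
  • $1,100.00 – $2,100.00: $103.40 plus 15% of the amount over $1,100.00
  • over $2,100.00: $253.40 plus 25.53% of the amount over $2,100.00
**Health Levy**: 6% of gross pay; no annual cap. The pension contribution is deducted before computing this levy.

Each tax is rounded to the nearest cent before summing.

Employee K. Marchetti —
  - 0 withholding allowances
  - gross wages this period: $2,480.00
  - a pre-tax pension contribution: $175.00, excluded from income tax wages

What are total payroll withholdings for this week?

$444.04

Income Tax: taxable = $2,480.00 − $175.00 = $2,305.00
  $253.40 + 25.53% × ($2,305.00 − $2,100.00) = $253.40 + 25.53% × $205.00 = $305.74
Health Levy: 6% × $2,305.00 = $138.30
Total: $305.74 + $138.30 = $444.04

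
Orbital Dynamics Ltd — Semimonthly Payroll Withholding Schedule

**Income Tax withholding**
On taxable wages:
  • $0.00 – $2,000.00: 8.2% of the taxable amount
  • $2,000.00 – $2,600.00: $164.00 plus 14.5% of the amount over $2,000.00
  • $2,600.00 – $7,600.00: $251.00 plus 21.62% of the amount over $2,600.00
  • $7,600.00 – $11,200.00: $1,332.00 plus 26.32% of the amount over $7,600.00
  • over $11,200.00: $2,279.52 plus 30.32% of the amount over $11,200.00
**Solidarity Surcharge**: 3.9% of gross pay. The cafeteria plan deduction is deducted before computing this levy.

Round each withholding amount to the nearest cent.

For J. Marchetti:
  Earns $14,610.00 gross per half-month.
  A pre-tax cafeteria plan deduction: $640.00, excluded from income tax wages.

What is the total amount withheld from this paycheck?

$3,664.21

Income Tax: taxable = $14,610.00 − $640.00 = $13,970.00
  $2,279.52 + 30.32% × ($13,970.00 − $11,200.00) = $2,279.52 + 30.32% × $2,770.00 = $3,119.38
Solidarity Surcharge: 3.9% × $13,970.00 = $544.83
Total: $3,119.38 + $544.83 = $3,664.21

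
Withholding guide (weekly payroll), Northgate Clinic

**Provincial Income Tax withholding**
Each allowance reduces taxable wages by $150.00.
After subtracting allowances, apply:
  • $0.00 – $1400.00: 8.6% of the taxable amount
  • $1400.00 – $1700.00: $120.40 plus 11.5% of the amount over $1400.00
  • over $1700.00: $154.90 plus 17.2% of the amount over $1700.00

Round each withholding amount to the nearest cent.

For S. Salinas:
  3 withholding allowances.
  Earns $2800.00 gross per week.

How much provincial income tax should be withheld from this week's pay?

Provincial Income Tax: taxable = $2800.00 − 3×$150.00 = $2350.00
  $154.90 + 17.2% × ($2350.00 − $1700.00) = $154.90 + 17.2% × $650.00 = $266.70

$266.70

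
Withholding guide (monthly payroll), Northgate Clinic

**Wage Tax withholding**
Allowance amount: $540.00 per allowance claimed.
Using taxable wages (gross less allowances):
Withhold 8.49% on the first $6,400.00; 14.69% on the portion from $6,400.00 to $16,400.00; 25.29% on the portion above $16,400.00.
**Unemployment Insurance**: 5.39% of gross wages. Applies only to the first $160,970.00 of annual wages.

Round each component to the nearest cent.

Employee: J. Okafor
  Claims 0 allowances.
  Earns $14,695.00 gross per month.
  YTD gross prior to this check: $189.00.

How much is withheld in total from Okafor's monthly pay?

$2,553.96

Wage Tax: taxable = $14,695.00
  $543.36 + 14.69% × ($14,695.00 − $6,400.00) = $543.36 + 14.69% × $8,295.00 = $1,761.90
Unemployment Insurance: 5.39% × $14,695.00 = $792.06
Total: $1,761.90 + $792.06 = $2,553.96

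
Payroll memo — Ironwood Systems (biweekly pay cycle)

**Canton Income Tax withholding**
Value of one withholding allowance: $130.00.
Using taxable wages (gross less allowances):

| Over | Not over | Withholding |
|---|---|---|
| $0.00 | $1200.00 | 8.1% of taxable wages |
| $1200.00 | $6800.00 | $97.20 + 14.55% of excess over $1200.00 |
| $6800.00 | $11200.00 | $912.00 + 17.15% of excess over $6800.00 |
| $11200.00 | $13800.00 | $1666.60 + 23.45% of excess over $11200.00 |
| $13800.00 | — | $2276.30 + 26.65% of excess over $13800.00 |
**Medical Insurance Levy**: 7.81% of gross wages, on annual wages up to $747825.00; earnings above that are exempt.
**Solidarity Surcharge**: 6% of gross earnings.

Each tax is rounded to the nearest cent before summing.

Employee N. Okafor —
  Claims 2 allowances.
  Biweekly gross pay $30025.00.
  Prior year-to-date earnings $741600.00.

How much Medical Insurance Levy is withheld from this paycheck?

Medical Insurance Levy: cap $747825.00 − YTD $741600.00 = $6225.00 subject; 7.81% × $6225.00 = $486.17

$486.17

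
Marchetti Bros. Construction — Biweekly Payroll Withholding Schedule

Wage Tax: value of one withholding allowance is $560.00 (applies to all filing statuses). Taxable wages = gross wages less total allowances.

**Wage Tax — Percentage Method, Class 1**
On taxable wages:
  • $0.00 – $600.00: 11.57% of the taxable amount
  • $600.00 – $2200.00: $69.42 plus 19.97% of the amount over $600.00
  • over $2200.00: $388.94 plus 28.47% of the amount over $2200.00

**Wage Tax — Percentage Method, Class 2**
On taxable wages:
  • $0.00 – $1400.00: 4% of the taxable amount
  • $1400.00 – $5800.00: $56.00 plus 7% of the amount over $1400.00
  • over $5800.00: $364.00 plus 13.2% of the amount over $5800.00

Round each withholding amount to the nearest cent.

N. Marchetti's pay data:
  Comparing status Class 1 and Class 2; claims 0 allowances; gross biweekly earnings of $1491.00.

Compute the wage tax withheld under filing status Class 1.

$247.35

Wage Tax (Class 1): taxable = $1491.00
  $69.42 + 19.97% × ($1491.00 − $600.00) = $69.42 + 19.97% × $891.00 = $247.35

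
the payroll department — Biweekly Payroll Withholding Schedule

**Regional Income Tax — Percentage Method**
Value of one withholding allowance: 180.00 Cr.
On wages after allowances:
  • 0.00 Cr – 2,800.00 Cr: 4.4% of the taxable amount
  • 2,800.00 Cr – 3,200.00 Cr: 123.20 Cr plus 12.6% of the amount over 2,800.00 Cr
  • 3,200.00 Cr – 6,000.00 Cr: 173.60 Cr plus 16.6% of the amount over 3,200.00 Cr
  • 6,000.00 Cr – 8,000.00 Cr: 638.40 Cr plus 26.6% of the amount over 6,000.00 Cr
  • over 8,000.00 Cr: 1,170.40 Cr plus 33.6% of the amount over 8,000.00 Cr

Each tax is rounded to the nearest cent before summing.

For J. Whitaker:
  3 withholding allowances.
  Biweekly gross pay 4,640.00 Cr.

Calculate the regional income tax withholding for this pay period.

Regional Income Tax: taxable = 4,640.00 Cr − 3×180.00 Cr = 4,100.00 Cr
  173.60 Cr + 16.6% × (4,100.00 Cr − 3,200.00 Cr) = 173.60 Cr + 16.6% × 900.00 Cr = 323.00 Cr

323.00 Cr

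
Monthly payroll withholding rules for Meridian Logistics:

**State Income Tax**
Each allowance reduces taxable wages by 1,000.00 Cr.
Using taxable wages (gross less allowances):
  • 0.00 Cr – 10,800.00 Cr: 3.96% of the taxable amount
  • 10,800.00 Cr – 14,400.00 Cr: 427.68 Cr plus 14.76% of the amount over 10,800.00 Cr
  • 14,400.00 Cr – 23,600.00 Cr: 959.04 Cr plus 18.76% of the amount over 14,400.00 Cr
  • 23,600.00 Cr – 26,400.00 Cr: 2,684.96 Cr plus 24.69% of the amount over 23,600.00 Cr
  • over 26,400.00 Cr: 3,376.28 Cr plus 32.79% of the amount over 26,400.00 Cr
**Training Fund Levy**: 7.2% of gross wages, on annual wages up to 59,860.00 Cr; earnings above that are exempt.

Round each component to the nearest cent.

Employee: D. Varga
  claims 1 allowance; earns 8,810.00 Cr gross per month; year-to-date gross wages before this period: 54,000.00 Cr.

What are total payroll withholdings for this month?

731.20 Cr

State Income Tax: taxable = 8,810.00 Cr − 1×1,000.00 Cr = 7,810.00 Cr
  3.96% × 7,810.00 Cr = 309.28 Cr
Training Fund Levy: cap 59,860.00 Cr − YTD 54,000.00 Cr = 5,860.00 Cr subject; 7.2% × 5,860.00 Cr = 421.92 Cr
Total: 309.28 Cr + 421.92 Cr = 731.20 Cr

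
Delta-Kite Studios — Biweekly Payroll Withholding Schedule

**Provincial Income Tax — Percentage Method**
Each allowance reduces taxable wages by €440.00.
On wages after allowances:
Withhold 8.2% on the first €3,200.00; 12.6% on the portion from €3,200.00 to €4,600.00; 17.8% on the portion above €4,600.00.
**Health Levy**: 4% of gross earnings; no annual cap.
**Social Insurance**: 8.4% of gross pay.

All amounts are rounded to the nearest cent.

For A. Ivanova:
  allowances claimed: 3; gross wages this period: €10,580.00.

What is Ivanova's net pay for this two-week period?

Provincial Income Tax: taxable = €10,580.00 − 3×€440.00 = €9,260.00
  €438.80 + 17.8% × (€9,260.00 − €4,600.00) = €438.80 + 17.8% × €4,660.00 = €1,268.28
Health Levy: 4% × €10,580.00 = €423.20
Social Insurance: 8.4% × €10,580.00 = €888.72
Total withheld: €1,268.28 + €423.20 + €888.72 = €2,580.20
Net pay: €10,580.00 − €2,580.20 = €7,999.80

€7,999.80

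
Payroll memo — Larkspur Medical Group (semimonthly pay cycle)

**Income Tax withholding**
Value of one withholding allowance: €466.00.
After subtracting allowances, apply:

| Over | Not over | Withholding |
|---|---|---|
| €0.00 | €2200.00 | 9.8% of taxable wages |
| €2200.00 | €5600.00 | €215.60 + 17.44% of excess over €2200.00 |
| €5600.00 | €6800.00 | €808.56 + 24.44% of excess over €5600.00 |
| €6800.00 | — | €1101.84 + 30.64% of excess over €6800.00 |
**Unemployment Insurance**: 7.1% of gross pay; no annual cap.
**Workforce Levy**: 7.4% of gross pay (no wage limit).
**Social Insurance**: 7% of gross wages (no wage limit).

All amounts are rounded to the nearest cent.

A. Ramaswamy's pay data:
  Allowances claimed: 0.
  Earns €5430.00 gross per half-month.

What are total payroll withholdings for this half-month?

€1946.36

Income Tax: taxable = €5430.00
  €215.60 + 17.44% × (€5430.00 − €2200.00) = €215.60 + 17.44% × €3230.00 = €778.91
Unemployment Insurance: 7.1% × €5430.00 = €385.53
Workforce Levy: 7.4% × €5430.00 = €401.82
Social Insurance: 7% × €5430.00 = €380.10
Total: €778.91 + €385.53 + €401.82 + €380.10 = €1946.36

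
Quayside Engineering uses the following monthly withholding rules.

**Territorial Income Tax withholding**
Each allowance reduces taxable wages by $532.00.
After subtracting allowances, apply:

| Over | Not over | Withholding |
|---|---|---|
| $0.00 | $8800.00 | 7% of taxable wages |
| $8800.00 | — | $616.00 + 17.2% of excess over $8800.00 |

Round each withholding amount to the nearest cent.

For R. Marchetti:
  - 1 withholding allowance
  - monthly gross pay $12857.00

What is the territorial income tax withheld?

$1222.30

Territorial Income Tax: taxable = $12857.00 − 1×$532.00 = $12325.00
  $616.00 + 17.2% × ($12325.00 − $8800.00) = $616.00 + 17.2% × $3525.00 = $1222.30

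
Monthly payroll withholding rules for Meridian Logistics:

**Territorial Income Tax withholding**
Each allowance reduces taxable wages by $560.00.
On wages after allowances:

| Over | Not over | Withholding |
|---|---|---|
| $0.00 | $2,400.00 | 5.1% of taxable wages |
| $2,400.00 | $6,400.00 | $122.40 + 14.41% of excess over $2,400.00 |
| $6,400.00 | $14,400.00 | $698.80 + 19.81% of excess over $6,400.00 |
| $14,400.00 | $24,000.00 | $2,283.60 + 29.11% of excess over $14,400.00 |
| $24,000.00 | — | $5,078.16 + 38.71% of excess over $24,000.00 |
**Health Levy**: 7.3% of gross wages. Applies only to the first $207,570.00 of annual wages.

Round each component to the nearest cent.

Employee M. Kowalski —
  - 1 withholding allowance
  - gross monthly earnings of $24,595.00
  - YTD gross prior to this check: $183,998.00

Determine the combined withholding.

$6,812.47

Territorial Income Tax: taxable = $24,595.00 − 1×$560.00 = $24,035.00
  $5,078.16 + 38.71% × ($24,035.00 − $24,000.00) = $5,078.16 + 38.71% × $35.00 = $5,091.71
Health Levy: cap $207,570.00 − YTD $183,998.00 = $23,572.00 subject; 7.3% × $23,572.00 = $1,720.76
Total: $5,091.71 + $1,720.76 = $6,812.47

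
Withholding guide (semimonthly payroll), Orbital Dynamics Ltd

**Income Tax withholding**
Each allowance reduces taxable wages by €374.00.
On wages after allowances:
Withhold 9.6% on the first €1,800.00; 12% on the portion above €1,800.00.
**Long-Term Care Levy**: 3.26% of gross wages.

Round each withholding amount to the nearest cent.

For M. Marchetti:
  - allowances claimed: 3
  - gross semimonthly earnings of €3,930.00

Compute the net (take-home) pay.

Income Tax: taxable = €3,930.00 − 3×€374.00 = €2,808.00
  €172.80 + 12% × (€2,808.00 − €1,800.00) = €172.80 + 12% × €1,008.00 = €293.76
Long-Term Care Levy: 3.26% × €3,930.00 = €128.12
Total withheld: €293.76 + €128.12 = €421.88
Net pay: €3,930.00 − €421.88 = €3,508.12

€3,508.12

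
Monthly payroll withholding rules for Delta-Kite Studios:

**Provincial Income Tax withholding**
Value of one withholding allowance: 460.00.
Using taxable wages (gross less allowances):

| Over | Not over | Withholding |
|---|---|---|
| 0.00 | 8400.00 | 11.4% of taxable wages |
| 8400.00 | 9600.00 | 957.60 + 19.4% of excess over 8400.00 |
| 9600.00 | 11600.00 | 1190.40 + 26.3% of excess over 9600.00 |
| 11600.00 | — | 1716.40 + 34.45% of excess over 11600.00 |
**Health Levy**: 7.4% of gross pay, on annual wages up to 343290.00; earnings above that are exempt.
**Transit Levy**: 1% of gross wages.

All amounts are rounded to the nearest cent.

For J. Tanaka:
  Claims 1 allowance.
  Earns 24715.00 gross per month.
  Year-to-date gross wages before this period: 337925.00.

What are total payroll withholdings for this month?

Provincial Income Tax: taxable = 24715.00 − 1×460.00 = 24255.00
  1716.40 + 34.45% × (24255.00 − 11600.00) = 1716.40 + 34.45% × 12655.00 = 6076.05
Health Levy: cap 343290.00 − YTD 337925.00 = 5365.00 subject; 7.4% × 5365.00 = 397.01
Transit Levy: 1% × 24715.00 = 247.15
Total: 6076.05 + 397.01 + 247.15 = 6720.21

6720.21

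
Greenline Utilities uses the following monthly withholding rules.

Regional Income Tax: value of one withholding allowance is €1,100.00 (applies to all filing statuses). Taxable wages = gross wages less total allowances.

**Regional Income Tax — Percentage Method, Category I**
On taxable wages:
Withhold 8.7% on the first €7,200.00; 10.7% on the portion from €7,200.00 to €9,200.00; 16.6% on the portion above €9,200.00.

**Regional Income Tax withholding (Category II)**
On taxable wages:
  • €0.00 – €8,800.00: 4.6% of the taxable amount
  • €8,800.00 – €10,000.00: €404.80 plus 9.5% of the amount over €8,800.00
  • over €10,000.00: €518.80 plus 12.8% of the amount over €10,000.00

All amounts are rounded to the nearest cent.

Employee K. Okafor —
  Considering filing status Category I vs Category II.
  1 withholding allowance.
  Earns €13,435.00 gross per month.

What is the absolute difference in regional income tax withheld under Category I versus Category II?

Regional Income Tax (Category I): taxable = €13,435.00 − 1×€1,100.00 = €12,335.00
  €840.40 + 16.6% × (€12,335.00 − €9,200.00) = €840.40 + 16.6% × €3,135.00 = €1,360.81
Regional Income Tax (Category II): taxable = €13,435.00 − 1×€1,100.00 = €12,335.00
  €518.80 + 12.8% × (€12,335.00 − €10,000.00) = €518.80 + 12.8% × €2,335.00 = €817.68
Difference: |€1,360.81 − €817.68| = €543.13 (higher under Category I)

€543.13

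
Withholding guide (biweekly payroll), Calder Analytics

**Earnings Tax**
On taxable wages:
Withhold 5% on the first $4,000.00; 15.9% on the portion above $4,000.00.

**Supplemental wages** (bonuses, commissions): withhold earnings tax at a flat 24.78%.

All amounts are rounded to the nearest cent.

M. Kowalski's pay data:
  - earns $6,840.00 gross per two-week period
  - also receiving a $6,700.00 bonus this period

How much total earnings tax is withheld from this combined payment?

$2,311.82

Earnings Tax: taxable = $6,840.00
  $200.00 + 15.9% × ($6,840.00 − $4,000.00) = $200.00 + 15.9% × $2,840.00 = $651.56
Supplemental (24.78% flat on bonus): 24.78% × $6,700.00 = $1,660.26
Total earnings tax: $651.56 + $1,660.26 = $2,311.82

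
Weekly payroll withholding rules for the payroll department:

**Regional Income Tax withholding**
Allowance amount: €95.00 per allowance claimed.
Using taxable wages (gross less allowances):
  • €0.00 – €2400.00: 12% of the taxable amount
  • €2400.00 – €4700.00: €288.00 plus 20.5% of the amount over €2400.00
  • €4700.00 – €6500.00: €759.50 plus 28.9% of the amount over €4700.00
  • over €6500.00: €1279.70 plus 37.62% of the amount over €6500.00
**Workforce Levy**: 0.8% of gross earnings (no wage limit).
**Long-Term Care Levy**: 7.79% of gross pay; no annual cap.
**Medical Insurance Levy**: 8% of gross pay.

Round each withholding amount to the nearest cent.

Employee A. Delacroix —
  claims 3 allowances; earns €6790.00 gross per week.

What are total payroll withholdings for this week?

Regional Income Tax: taxable = €6790.00 − 3×€95.00 = €6505.00
  €1279.70 + 37.62% × (€6505.00 − €6500.00) = €1279.70 + 37.62% × €5.00 = €1281.58
Workforce Levy: 0.8% × €6790.00 = €54.32
Long-Term Care Levy: 7.79% × €6790.00 = €528.94
Medical Insurance Levy: 8% × €6790.00 = €543.20
Total: €1281.58 + €54.32 + €528.94 + €543.20 = €2408.04

€2408.04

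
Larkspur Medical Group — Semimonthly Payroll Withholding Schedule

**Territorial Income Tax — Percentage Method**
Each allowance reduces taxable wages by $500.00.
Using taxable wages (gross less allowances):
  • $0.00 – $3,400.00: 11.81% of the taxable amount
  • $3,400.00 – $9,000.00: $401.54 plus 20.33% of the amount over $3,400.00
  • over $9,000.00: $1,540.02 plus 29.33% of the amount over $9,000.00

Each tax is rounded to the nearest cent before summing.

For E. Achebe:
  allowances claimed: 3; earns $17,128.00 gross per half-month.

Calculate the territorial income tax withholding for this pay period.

Territorial Income Tax: taxable = $17,128.00 − 3×$500.00 = $15,628.00
  $1,540.02 + 29.33% × ($15,628.00 − $9,000.00) = $1,540.02 + 29.33% × $6,628.00 = $3,484.01

$3,484.01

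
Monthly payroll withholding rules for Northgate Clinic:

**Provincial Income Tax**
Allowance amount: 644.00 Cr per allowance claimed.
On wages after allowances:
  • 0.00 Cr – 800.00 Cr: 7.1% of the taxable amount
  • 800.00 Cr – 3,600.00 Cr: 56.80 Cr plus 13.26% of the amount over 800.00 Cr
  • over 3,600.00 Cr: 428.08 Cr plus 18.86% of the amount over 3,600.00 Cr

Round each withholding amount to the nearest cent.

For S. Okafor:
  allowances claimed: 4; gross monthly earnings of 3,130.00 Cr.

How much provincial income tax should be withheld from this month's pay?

Provincial Income Tax: taxable = 3,130.00 Cr − 4×644.00 Cr = 554.00 Cr
  7.1% × 554.00 Cr = 39.33 Cr

39.33 Cr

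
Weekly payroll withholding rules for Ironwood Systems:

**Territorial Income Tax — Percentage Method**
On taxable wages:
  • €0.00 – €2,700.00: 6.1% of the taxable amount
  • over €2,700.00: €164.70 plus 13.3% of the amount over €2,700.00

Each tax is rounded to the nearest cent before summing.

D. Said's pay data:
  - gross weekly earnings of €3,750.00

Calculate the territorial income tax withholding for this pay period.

Territorial Income Tax: taxable = €3,750.00
  €164.70 + 13.3% × (€3,750.00 − €2,700.00) = €164.70 + 13.3% × €1,050.00 = €304.35

€304.35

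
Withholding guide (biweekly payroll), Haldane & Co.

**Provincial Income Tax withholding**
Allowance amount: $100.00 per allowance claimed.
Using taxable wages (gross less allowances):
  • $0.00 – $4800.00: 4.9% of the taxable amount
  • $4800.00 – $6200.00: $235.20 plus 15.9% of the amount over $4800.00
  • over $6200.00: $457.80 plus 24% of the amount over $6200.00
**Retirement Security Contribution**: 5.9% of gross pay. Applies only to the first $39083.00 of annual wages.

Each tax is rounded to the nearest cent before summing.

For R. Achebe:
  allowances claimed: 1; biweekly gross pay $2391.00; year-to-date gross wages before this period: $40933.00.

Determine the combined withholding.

Provincial Income Tax: taxable = $2391.00 − 1×$100.00 = $2291.00
  4.9% × $2291.00 = $112.26
Retirement Security Contribution: YTD $40933.00 ≥ cap $39083.00 → $0.00
Total: $112.26 + $0.00 = $112.26

$112.26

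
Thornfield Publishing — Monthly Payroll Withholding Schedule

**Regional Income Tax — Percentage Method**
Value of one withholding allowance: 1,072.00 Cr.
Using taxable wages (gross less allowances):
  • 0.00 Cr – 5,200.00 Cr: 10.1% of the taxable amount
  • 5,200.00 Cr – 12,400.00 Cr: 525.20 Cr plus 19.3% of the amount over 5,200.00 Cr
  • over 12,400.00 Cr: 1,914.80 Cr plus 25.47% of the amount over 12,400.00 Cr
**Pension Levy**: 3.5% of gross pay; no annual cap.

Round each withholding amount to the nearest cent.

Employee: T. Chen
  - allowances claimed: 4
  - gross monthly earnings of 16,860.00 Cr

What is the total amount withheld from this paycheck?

Regional Income Tax: taxable = 16,860.00 Cr − 4×1,072.00 Cr = 12,572.00 Cr
  1,914.80 Cr + 25.47% × (12,572.00 Cr − 12,400.00 Cr) = 1,914.80 Cr + 25.47% × 172.00 Cr = 1,958.61 Cr
Pension Levy: 3.5% × 16,860.00 Cr = 590.10 Cr
Total: 1,958.61 Cr + 590.10 Cr = 2,548.71 Cr

2,548.71 Cr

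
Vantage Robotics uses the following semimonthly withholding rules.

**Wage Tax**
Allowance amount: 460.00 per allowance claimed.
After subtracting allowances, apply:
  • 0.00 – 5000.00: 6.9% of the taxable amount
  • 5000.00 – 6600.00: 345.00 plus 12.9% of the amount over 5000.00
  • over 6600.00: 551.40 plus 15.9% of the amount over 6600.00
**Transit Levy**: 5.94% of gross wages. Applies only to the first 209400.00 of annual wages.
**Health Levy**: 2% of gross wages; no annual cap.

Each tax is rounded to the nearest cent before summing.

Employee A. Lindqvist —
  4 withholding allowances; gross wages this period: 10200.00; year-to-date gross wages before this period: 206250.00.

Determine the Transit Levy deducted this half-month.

187.11

Transit Levy: cap 209400.00 − YTD 206250.00 = 3150.00 subject; 5.94% × 3150.00 = 187.11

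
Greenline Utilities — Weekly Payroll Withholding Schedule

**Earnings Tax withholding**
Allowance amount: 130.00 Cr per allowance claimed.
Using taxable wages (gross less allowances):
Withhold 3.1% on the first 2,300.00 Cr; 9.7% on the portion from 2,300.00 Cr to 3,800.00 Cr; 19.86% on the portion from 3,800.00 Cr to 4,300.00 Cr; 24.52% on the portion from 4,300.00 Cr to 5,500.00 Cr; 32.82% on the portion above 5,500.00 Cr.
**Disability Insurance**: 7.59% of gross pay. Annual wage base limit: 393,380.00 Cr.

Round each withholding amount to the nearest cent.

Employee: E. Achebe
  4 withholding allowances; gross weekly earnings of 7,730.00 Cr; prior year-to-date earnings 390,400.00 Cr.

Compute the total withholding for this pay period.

1,397.74 Cr

Earnings Tax: taxable = 7,730.00 Cr − 4×130.00 Cr = 7,210.00 Cr
  610.34 Cr + 32.82% × (7,210.00 Cr − 5,500.00 Cr) = 610.34 Cr + 32.82% × 1,710.00 Cr = 1,171.56 Cr
Disability Insurance: cap 393,380.00 Cr − YTD 390,400.00 Cr = 2,980.00 Cr subject; 7.59% × 2,980.00 Cr = 226.18 Cr
Total: 1,171.56 Cr + 226.18 Cr = 1,397.74 Cr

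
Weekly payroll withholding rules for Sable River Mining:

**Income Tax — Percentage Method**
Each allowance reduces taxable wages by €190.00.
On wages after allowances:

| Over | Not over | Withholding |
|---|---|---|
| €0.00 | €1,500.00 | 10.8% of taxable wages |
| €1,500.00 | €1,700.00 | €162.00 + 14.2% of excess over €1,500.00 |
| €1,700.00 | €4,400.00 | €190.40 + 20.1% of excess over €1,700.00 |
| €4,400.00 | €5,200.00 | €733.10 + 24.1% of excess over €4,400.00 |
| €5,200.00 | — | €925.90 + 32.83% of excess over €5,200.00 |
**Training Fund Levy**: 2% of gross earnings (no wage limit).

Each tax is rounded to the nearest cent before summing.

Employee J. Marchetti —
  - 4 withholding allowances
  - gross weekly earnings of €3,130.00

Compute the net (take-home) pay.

€2,742.33

Income Tax: taxable = €3,130.00 − 4×€190.00 = €2,370.00
  €190.40 + 20.1% × (€2,370.00 − €1,700.00) = €190.40 + 20.1% × €670.00 = €325.07
Training Fund Levy: 2% × €3,130.00 = €62.60
Total withheld: €325.07 + €62.60 = €387.67
Net pay: €3,130.00 − €387.67 = €2,742.33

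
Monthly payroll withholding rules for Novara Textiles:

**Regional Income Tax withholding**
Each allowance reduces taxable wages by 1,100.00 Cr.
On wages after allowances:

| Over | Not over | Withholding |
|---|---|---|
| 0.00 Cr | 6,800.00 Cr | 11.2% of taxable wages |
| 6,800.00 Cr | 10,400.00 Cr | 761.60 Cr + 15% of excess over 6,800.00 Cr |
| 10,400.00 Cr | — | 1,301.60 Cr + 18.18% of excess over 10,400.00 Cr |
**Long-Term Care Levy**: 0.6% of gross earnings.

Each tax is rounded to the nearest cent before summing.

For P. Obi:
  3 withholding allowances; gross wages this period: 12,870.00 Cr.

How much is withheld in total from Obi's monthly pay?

1,254.32 Cr

Regional Income Tax: taxable = 12,870.00 Cr − 3×1,100.00 Cr = 9,570.00 Cr
  761.60 Cr + 15% × (9,570.00 Cr − 6,800.00 Cr) = 761.60 Cr + 15% × 2,770.00 Cr = 1,177.10 Cr
Long-Term Care Levy: 0.6% × 12,870.00 Cr = 77.22 Cr
Total: 1,177.10 Cr + 77.22 Cr = 1,254.32 Cr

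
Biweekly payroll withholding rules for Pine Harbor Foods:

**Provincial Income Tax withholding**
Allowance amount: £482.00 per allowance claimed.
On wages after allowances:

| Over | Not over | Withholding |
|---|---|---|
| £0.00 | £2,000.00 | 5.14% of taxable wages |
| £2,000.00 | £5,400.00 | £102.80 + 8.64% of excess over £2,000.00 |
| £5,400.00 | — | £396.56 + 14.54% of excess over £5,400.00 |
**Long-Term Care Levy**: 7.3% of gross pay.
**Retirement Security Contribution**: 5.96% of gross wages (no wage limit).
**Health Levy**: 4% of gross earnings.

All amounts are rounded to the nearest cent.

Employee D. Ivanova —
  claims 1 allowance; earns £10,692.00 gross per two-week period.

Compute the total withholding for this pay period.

£2,941.37

Provincial Income Tax: taxable = £10,692.00 − 1×£482.00 = £10,210.00
  £396.56 + 14.54% × (£10,210.00 − £5,400.00) = £396.56 + 14.54% × £4,810.00 = £1,095.93
Long-Term Care Levy: 7.3% × £10,692.00 = £780.52
Retirement Security Contribution: 5.96% × £10,692.00 = £637.24
Health Levy: 4% × £10,692.00 = £427.68
Total: £1,095.93 + £780.52 + £637.24 + £427.68 = £2,941.37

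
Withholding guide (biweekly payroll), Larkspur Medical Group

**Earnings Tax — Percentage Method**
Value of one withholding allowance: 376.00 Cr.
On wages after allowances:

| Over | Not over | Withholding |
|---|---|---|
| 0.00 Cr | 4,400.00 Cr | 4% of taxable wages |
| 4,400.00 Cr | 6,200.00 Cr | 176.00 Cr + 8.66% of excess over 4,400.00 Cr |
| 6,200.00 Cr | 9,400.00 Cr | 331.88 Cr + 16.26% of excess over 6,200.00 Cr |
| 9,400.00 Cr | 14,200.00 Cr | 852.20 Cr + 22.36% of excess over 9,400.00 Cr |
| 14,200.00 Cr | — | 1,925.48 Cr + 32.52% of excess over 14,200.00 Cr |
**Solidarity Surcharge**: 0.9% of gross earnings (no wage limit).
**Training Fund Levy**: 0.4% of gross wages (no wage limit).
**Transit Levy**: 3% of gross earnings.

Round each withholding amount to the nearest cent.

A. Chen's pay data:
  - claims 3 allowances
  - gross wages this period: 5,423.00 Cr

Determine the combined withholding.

404.99 Cr

Earnings Tax: taxable = 5,423.00 Cr − 3×376.00 Cr = 4,295.00 Cr
  4% × 4,295.00 Cr = 171.80 Cr
Solidarity Surcharge: 0.9% × 5,423.00 Cr = 48.81 Cr
Training Fund Levy: 0.4% × 5,423.00 Cr = 21.69 Cr
Transit Levy: 3% × 5,423.00 Cr = 162.69 Cr
Total: 171.80 Cr + 48.81 Cr + 21.69 Cr + 162.69 Cr = 404.99 Cr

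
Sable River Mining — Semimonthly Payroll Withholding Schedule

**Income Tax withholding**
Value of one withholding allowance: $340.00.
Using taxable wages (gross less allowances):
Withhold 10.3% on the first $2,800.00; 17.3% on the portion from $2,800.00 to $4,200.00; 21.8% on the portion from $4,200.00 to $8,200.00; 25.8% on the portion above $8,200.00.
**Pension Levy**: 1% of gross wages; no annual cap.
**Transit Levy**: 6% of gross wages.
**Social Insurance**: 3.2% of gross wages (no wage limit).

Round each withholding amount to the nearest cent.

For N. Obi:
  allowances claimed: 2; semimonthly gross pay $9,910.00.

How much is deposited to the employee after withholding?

Income Tax: taxable = $9,910.00 − 2×$340.00 = $9,230.00
  $1,402.60 + 25.8% × ($9,230.00 − $8,200.00) = $1,402.60 + 25.8% × $1,030.00 = $1,668.34
Pension Levy: 1% × $9,910.00 = $99.10
Transit Levy: 6% × $9,910.00 = $594.60
Social Insurance: 3.2% × $9,910.00 = $317.12
Total withheld: $1,668.34 + $99.10 + $594.60 + $317.12 = $2,679.16
Net pay: $9,910.00 − $2,679.16 = $7,230.84

$7,230.84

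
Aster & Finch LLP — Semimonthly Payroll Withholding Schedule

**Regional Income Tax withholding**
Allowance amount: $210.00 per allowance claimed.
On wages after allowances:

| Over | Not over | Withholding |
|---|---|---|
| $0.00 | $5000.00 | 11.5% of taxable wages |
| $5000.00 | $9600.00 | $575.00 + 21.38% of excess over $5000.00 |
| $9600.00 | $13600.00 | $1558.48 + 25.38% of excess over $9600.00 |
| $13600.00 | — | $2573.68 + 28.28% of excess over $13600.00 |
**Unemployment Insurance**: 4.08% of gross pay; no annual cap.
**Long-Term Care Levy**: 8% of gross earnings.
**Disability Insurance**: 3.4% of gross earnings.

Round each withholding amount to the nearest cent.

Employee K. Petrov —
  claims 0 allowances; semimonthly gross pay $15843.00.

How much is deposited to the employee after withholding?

Regional Income Tax: taxable = $15843.00
  $2573.68 + 28.28% × ($15843.00 − $13600.00) = $2573.68 + 28.28% × $2243.00 = $3208.00
Unemployment Insurance: 4.08% × $15843.00 = $646.39
Long-Term Care Levy: 8% × $15843.00 = $1267.44
Disability Insurance: 3.4% × $15843.00 = $538.66
Total withheld: $3208.00 + $646.39 + $1267.44 + $538.66 = $5660.49
Net pay: $15843.00 − $5660.49 = $10182.51

$10182.51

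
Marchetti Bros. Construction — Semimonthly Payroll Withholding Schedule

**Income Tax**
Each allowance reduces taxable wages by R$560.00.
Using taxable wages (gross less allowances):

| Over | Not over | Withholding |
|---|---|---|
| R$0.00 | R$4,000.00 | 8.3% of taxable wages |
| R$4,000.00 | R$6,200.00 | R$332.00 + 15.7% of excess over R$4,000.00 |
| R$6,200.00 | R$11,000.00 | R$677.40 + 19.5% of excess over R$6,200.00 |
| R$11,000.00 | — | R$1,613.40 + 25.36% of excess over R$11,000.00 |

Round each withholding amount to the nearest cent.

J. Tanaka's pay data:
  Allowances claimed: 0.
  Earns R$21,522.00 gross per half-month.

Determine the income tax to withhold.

R$4,281.78

Income Tax: taxable = R$21,522.00
  R$1,613.40 + 25.36% × (R$21,522.00 − R$11,000.00) = R$1,613.40 + 25.36% × R$10,522.00 = R$4,281.78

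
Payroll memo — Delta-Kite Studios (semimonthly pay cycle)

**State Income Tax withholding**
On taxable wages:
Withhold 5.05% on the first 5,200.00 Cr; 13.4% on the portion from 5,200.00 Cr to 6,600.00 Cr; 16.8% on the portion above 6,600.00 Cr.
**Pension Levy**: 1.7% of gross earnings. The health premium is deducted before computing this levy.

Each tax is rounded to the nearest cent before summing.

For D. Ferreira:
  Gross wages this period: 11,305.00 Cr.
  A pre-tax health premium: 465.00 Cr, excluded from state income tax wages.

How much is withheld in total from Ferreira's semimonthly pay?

State Income Tax: taxable = 11,305.00 Cr − 465.00 Cr = 10,840.00 Cr
  450.20 Cr + 16.8% × (10,840.00 Cr − 6,600.00 Cr) = 450.20 Cr + 16.8% × 4,240.00 Cr = 1,162.52 Cr
Pension Levy: 1.7% × 10,840.00 Cr = 184.28 Cr
Total: 1,162.52 Cr + 184.28 Cr = 1,346.80 Cr

1,346.80 Cr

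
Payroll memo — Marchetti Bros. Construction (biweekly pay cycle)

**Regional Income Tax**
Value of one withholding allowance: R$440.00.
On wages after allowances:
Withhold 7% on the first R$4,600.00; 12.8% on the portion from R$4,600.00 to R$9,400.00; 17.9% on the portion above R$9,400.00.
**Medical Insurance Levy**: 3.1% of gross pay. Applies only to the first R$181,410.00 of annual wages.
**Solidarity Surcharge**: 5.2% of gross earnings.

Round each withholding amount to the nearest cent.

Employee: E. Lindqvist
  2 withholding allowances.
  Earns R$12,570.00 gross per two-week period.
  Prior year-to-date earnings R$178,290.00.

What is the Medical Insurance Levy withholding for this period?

R$96.72

Medical Insurance Levy: cap R$181,410.00 − YTD R$178,290.00 = R$3,120.00 subject; 3.1% × R$3,120.00 = R$96.72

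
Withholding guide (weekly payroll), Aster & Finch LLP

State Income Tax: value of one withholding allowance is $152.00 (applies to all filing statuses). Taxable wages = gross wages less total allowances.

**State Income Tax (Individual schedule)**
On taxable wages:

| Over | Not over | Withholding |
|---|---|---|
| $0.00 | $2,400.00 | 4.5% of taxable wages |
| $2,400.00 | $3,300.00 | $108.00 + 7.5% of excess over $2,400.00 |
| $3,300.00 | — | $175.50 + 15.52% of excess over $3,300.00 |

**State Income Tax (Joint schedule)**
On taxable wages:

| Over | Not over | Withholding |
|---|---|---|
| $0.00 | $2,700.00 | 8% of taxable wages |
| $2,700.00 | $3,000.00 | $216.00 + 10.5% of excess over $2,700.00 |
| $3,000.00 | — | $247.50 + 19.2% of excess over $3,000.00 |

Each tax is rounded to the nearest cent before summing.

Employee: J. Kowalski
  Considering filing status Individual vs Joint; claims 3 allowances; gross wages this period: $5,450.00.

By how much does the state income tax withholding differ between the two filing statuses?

$191.94

State Income Tax (Individual): taxable = $5,450.00 − 3×$152.00 = $4,994.00
  $175.50 + 15.52% × ($4,994.00 − $3,300.00) = $175.50 + 15.52% × $1,694.00 = $438.41
State Income Tax (Joint): taxable = $5,450.00 − 3×$152.00 = $4,994.00
  $247.50 + 19.2% × ($4,994.00 − $3,000.00) = $247.50 + 19.2% × $1,994.00 = $630.35
Difference: |$438.41 − $630.35| = $191.94 (higher under Joint)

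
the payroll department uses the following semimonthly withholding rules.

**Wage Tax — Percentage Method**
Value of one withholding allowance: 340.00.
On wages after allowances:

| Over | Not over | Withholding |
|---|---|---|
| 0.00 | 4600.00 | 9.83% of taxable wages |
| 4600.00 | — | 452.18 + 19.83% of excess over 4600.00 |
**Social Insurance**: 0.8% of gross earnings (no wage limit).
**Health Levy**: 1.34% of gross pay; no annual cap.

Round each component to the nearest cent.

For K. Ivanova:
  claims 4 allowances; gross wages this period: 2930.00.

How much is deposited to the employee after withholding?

Wage Tax: taxable = 2930.00 − 4×340.00 = 1570.00
  9.83% × 1570.00 = 154.33
Social Insurance: 0.8% × 2930.00 = 23.44
Health Levy: 1.34% × 2930.00 = 39.26
Total withheld: 154.33 + 23.44 + 39.26 = 217.03
Net pay: 2930.00 − 217.03 = 2712.97

2712.97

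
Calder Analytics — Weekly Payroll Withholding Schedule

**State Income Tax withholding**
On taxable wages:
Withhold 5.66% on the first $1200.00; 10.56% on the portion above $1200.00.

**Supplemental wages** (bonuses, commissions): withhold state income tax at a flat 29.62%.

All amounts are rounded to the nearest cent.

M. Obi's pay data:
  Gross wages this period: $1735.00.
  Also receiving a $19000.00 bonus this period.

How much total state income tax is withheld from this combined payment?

$5752.22

State Income Tax: taxable = $1735.00
  $67.92 + 10.56% × ($1735.00 − $1200.00) = $67.92 + 10.56% × $535.00 = $124.42
Supplemental (29.62% flat on bonus): 29.62% × $19000.00 = $5627.80
Total state income tax: $124.42 + $5627.80 = $5752.22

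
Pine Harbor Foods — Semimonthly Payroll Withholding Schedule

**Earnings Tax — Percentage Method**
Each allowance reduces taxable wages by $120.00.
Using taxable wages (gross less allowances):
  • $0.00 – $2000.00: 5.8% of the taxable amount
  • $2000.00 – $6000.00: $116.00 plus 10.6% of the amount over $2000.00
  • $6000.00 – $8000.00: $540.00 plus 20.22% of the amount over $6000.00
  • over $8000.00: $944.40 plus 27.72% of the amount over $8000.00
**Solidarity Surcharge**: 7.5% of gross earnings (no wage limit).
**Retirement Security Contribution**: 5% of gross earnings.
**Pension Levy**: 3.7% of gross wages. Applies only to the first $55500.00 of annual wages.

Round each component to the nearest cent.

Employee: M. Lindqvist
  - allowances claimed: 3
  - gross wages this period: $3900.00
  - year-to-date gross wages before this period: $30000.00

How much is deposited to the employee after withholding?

$2988.96

Earnings Tax: taxable = $3900.00 − 3×$120.00 = $3540.00
  $116.00 + 10.6% × ($3540.00 − $2000.00) = $116.00 + 10.6% × $1540.00 = $279.24
Solidarity Surcharge: 7.5% × $3900.00 = $292.50
Retirement Security Contribution: 5% × $3900.00 = $195.00
Pension Levy: 3.7% × $3900.00 = $144.30
Total withheld: $279.24 + $292.50 + $195.00 + $144.30 = $911.04
Net pay: $3900.00 − $911.04 = $2988.96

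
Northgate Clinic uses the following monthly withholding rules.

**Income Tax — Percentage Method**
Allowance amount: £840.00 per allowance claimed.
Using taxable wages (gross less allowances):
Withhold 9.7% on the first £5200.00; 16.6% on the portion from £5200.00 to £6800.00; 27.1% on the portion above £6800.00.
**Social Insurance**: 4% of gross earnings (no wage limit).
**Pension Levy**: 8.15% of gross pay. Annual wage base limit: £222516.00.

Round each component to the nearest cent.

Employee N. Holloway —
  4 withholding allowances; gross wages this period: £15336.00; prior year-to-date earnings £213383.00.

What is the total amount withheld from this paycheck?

£3530.48

Income Tax: taxable = £15336.00 − 4×£840.00 = £11976.00
  £770.00 + 27.1% × (£11976.00 − £6800.00) = £770.00 + 27.1% × £5176.00 = £2172.70
Social Insurance: 4% × £15336.00 = £613.44
Pension Levy: cap £222516.00 − YTD £213383.00 = £9133.00 subject; 8.15% × £9133.00 = £744.34
Total: £2172.70 + £613.44 + £744.34 = £3530.48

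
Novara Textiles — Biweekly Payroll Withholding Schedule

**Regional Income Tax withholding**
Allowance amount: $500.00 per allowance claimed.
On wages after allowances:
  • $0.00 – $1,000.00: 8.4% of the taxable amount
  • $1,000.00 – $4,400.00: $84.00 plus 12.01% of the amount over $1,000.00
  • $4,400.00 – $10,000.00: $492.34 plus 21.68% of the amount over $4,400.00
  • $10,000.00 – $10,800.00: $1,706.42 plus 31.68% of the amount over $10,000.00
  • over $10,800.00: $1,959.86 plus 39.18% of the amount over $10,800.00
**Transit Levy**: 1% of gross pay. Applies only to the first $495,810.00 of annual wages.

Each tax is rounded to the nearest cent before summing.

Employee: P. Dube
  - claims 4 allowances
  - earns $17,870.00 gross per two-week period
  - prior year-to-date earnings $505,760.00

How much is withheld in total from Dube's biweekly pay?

Regional Income Tax: taxable = $17,870.00 − 4×$500.00 = $15,870.00
  $1,959.86 + 39.18% × ($15,870.00 − $10,800.00) = $1,959.86 + 39.18% × $5,070.00 = $3,946.29
Transit Levy: YTD $505,760.00 ≥ cap $495,810.00 → $0.00
Total: $3,946.29 + $0.00 = $3,946.29

$3,946.29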